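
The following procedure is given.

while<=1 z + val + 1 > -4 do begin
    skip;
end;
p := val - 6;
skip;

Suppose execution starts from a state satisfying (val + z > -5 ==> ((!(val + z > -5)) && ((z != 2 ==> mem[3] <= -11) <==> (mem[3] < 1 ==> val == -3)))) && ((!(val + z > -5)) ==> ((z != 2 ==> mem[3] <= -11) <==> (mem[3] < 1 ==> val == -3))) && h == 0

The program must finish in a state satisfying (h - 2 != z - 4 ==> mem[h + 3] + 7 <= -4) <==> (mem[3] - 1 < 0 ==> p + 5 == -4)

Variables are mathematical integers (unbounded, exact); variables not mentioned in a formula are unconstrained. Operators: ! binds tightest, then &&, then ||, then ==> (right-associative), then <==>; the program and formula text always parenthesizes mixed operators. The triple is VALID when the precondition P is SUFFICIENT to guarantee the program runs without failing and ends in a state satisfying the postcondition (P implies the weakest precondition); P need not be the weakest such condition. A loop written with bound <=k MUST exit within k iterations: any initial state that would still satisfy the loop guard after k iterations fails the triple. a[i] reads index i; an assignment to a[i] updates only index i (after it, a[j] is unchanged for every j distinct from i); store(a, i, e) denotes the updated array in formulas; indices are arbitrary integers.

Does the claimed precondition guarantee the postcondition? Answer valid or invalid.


Working backward. After the program, the postcondition (h - 2 != z - 4 ==> mem[h + 3] + 7 <= -4) <==> (mem[3] - 1 < 0 ==> p + 5 == -4) must hold; in canonical form it is (h != z - 2 ==> mem[h + 3] <= -11) <==> (mem[3] < 1 ==> p == -9).
Before skip: (h != z - 2 ==> mem[h + 3] <= -11) <==> (mem[3] < 1 ==> p == -9)
Before p := val - 6: (h != z - 2 ==> mem[h + 3] <= -11) <==> (mem[3] < 1 ==> val == -3)
Before the loop (bound <=1), unroll the exhaustion recursion (WP_0 = exit-now case; WP_j = one more guarded iteration, up to j = 1):
  WP_0: (!(val + z > -5)) && ((h != z - 2 ==> mem[h + 3] <= -11) <==> (mem[3] < 1 ==> val == -3))
  WP_1: (val + z > -5 ==> ((!(val + z > -5)) && ((h != z - 2 ==> mem[h + 3] <= -11) <==> (mem[3] < 1 ==> val == -3)))) && ((!(val + z > -5)) ==> ((h != z - 2 ==> mem[h + 3] <= -11) <==> (mem[3] < 1 ==> val == -3)))
So before the loop: (val + z > -5 ==> ((!(val + z > -5)) && ((h != z - 2 ==> mem[h + 3] <= -11) <==> (mem[3] < 1 ==> val == -3)))) && ((!(val + z > -5)) ==> ((h != z - 2 ==> mem[h + 3] <= -11) <==> (mem[3] < 1 ==> val == -3)))
The weakest precondition is (val + z > -5 ==> ((!(val + z > -5)) && ((h != z - 2 ==> mem[h + 3] <= -11) <==> (mem[3] < 1 ==> val == -3)))) && ((!(val + z > -5)) ==> ((h != z - 2 ==> mem[h + 3] <= -11) <==> (mem[3] < 1 ==> val == -3))).
Check whether (val + z > -5 ==> ((!(val + z > -5)) && ((z != 2 ==> mem[3] <= -11) <==> (mem[3] < 1 ==> val == -3)))) && ((!(val + z > -5)) ==> ((z != 2 ==> mem[3] <= -11) <==> (mem[3] < 1 ==> val == -3))) && h == 0 implies it.
Every state satisfying the precondition satisfies the weakest precondition: the implication holds.
Answer: valid


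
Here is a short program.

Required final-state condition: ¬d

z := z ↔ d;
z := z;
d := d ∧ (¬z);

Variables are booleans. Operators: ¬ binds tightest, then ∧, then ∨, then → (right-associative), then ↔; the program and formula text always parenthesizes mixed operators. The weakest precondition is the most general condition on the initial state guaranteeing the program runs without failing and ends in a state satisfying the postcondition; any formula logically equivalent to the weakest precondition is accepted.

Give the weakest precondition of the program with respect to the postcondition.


Working backward. After the program, ¬d must hold.
Before d := d ∧ (¬z): ¬(d ∧ (¬z))
Before z := z: ¬(d ∧ (¬z))
Before z := z ↔ d: ¬(d ∧ (¬(z ↔ d)))
Answer: WP = ¬(d ∧ (¬(z ↔ d)))


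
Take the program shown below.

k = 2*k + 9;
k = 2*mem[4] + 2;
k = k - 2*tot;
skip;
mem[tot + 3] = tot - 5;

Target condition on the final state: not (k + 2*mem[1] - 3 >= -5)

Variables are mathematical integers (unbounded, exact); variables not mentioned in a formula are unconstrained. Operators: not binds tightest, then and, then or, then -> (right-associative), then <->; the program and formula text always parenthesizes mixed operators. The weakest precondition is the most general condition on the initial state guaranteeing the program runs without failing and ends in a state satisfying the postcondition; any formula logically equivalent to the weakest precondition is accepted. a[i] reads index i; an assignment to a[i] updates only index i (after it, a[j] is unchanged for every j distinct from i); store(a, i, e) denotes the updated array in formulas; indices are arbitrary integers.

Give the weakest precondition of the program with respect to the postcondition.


Working backward. After the program, the postcondition not (k + 2*mem[1] - 3 >= -5) must hold; in canonical form it is not (2*mem[1] + k >= -2).
Before mem[tot + 3] := tot - 5: not (2*store(mem, tot + 3, tot - 5)[1] + k >= -2)
Before skip: not (2*store(mem, tot + 3, tot - 5)[1] + k >= -2)
Before k := k - 2*tot: not (2*store(mem, tot + 3, tot - 5)[1] + k >= 2*tot - 2)
Before k := 2*mem[4] + 2: not (2*mem[4] + 2*store(mem, tot + 3, tot - 5)[1] >= 2*tot - 4)
Before k := 2*k + 9: not (2*mem[4] + 2*store(mem, tot + 3, tot - 5)[1] >= 2*tot - 4)
Answer: WP = not (2*mem[4] + 2*store(mem, tot + 3, tot - 5)[1] >= 2*tot - 4)


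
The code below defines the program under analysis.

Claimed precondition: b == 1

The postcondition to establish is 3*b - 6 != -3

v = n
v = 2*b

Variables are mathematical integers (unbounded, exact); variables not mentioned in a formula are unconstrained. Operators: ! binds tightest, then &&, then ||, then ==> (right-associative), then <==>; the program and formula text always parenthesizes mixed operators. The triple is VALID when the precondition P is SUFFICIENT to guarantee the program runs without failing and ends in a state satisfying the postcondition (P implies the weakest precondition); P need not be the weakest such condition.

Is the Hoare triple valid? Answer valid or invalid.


Working backward. After the program, the postcondition 3*b - 6 != -3 must hold; in canonical form it is 3*b != 3.
Before v := 2*b: 3*b != 3
Before v := n: 3*b != 3
The weakest precondition is 3*b != 3.
Check whether b == 1 implies it.
Countermodel: at the initial state b = 1, the precondition holds but the weakest precondition fails.
Answer: invalid


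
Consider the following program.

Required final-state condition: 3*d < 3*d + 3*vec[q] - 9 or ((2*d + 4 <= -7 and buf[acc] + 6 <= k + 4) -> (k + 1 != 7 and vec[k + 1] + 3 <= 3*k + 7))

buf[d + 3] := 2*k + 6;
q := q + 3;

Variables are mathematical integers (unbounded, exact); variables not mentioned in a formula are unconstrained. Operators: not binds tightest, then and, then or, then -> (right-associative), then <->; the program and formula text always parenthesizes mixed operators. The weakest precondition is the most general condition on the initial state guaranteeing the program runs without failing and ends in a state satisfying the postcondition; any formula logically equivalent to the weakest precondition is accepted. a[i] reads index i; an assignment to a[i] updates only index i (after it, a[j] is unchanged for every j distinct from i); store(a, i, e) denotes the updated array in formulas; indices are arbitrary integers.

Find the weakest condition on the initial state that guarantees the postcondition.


Working backward. After the program, the postcondition 3*d < 3*d + 3*vec[q] - 9 or ((2*d + 4 <= -7 and buf[acc] + 6 <= k + 4) -> (k + 1 != 7 and vec[k + 1] + 3 <= 3*k + 7)) must hold; in canonical form it is 3*vec[q] > 9 or ((2*d <= -11 and buf[acc] <= k - 2) -> (k != 6 and vec[k + 1] <= 3*k + 4)).
Before q := q + 3: 3*vec[q + 3] > 9 or ((2*d <= -11 and buf[acc] <= k - 2) -> (k != 6 and vec[k + 1] <= 3*k + 4))
Before buf[d + 3] := 2*k + 6: 3*vec[q + 3] > 9 or ((2*d <= -11 and store(buf, d + 3, 2*k + 6)[acc] <= k - 2) -> (k != 6 and vec[k + 1] <= 3*k + 4))
Answer: WP = 3*vec[q + 3] > 9 or ((2*d <= -11 and store(buf, d + 3, 2*k + 6)[acc] <= k - 2) -> (k != 6 and vec[k + 1] <= 3*k + 4))


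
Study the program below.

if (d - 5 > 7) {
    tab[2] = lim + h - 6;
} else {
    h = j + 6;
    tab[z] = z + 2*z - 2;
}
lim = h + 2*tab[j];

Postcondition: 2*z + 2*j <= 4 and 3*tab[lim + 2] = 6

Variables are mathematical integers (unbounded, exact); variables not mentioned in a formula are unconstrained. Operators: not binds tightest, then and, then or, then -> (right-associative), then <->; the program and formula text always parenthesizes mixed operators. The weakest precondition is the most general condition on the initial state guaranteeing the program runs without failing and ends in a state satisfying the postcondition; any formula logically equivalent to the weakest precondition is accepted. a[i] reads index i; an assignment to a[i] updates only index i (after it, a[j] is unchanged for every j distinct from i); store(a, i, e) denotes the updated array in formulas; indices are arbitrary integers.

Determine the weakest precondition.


Working backward. After the program, the postcondition 2*z + 2*j <= 4 and 3*tab[lim + 2] = 6 must hold; in canonical form it is 2*j + 2*z <= 4 and 3*tab[lim + 2] = 6.
Before lim := h + 2*tab[j]: 2*j + 2*z <= 4 and 3*tab[2*tab[j] + h + 2] = 6
Then branch requires 2*j + 2*z <= 4 and 3*store(tab, 2, h + lim - 6)[2*store(tab, 2, h + lim - 6)[j] + h + 2] = 6; else branch requires 2*j + 2*z <= 4 and 3*store(tab, z, 3*z - 2)[2*store(tab, z, 3*z - 2)[j] + j + 8] = 6.
Before the if: (d > 12 -> (2*j + 2*z <= 4 and 3*store(tab, 2, h + lim - 6)[2*store(tab, 2, h + lim - 6)[j] + h + 2] = 6)) and ((not (d > 12)) -> (2*j + 2*z <= 4 and 3*store(tab, z, 3*z - 2)[2*store(tab, z, 3*z - 2)[j] + j + 8] = 6))
Answer: WP = (d > 12 -> (2*j + 2*z <= 4 and 3*store(tab, 2, h + lim - 6)[2*store(tab, 2, h + lim - 6)[j] + h + 2] = 6)) and ((not (d > 12)) -> (2*j + 2*z <= 4 and 3*store(tab, z, 3*z - 2)[2*store(tab, z, 3*z - 2)[j] + j + 8] = 6))


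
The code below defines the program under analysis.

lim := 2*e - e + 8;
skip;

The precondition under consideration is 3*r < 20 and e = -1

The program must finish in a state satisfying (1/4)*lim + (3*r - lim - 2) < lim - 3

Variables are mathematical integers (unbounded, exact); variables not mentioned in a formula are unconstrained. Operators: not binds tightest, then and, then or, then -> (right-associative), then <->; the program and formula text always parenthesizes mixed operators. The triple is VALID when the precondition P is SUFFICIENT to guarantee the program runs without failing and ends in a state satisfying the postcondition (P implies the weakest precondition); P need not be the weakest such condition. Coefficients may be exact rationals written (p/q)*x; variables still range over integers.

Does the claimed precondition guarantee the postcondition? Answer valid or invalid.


Working backward. After the program, the postcondition (1/4)*lim + (3*r - lim - 2) < lim - 3 must hold; in canonical form it is 3*r < (7/4)*lim - 1.
Before skip: 3*r < (7/4)*lim - 1
Before lim := 2*e - e + 8: 3*r < (7/4)*e + 13
The weakest precondition is 3*r < (7/4)*e + 13.
Check whether 3*r < 20 and e = -1 implies it.
Countermodel: at the initial state e = -1, r = 4, the precondition holds but the weakest precondition fails.
Answer: invalid


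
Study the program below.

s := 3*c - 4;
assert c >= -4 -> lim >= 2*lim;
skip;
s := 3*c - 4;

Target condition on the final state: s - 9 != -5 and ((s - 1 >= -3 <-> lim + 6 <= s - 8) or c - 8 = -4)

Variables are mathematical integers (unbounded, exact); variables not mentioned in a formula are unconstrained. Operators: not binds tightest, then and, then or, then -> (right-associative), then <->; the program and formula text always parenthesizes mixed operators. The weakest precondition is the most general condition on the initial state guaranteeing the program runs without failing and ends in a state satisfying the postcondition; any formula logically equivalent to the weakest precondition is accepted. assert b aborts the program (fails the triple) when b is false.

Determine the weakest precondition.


Working backward. After the program, the postcondition s - 9 != -5 and ((s - 1 >= -3 <-> lim + 6 <= s - 8) or c - 8 = -4) must hold; in canonical form it is s != 4 and ((s >= -2 <-> lim <= s - 14) or c = 4).
Before s := 3*c - 4: 3*c != 8 and ((3*c >= 2 <-> lim <= 3*c - 18) or c = 4)
Before skip: 3*c != 8 and ((3*c >= 2 <-> lim <= 3*c - 18) or c = 4)
Before assert c >= -4 -> lim >= 2*lim: (c >= -4 -> lim <= 0) and 3*c != 8 and ((3*c >= 2 <-> lim <= 3*c - 18) or c = 4)
Before s := 3*c - 4: (c >= -4 -> lim <= 0) and 3*c != 8 and ((3*c >= 2 <-> lim <= 3*c - 18) or c = 4)
Answer: WP = (c >= -4 -> lim <= 0) and 3*c != 8 and ((3*c >= 2 <-> lim <= 3*c - 18) or c = 4)


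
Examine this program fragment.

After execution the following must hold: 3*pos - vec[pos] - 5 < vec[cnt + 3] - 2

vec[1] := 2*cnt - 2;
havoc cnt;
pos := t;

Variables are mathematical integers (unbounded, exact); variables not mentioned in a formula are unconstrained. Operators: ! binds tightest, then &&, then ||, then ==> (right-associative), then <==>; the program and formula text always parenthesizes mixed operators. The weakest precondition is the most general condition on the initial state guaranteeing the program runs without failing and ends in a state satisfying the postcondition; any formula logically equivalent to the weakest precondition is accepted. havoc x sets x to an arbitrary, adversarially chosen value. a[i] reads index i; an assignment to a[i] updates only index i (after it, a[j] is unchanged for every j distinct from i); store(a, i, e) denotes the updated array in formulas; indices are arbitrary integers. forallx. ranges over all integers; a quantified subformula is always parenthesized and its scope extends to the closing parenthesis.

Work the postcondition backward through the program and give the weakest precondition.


Working backward. After the program, the postcondition 3*pos - vec[pos] - 5 < vec[cnt + 3] - 2 must hold; in canonical form it is 3*pos < vec[cnt + 3] + vec[pos] + 3.
Before pos := t: 3*t < vec[cnt + 3] + vec[t] + 3
Before havoc cnt: forall cnt_1. 3*t < vec[cnt_1 + 3] + vec[t] + 3
Before vec[1] := 2*cnt - 2: forall cnt_1. 3*t < store(vec, 1, 2*cnt - 2)[cnt_1 + 3] + store(vec, 1, 2*cnt - 2)[t] + 3
Answer: WP = forall cnt_1. 3*t < store(vec, 1, 2*cnt - 2)[cnt_1 + 3] + store(vec, 1, 2*cnt - 2)[t] + 3


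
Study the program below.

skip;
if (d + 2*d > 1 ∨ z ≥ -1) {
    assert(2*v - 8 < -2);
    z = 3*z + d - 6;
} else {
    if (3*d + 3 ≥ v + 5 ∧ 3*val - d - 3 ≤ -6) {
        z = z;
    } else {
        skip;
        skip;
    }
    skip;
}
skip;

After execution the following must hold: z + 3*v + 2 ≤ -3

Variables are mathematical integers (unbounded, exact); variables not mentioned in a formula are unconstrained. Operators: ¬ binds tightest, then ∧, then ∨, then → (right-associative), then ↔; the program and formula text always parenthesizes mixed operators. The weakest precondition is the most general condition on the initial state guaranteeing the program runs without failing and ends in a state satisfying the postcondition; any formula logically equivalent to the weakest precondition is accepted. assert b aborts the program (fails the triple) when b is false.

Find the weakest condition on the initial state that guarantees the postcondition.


Working backward. After the program, the postcondition z + 3*v + 2 ≤ -3 must hold; in canonical form it is 3*v + z ≤ -5.
Before skip: 3*v + z ≤ -5
Then branch requires 2*v < 6 ∧ d + 3*v + 3*z ≤ 1; else branch requires ((3*d ≥ v + 2 ∧ 3*val ≤ d - 3) → 3*v + z ≤ -5) ∧ ((¬(3*d ≥ v + 2 ∧ 3*val ≤ d - 3)) → 3*v + z ≤ -5).
Before the if: ((3*d > 1 ∨ z ≥ -1) → (2*v < 6 ∧ d + 3*v + 3*z ≤ 1)) ∧ ((¬(3*d > 1 ∨ z ≥ -1)) → (((3*d ≥ v + 2 ∧ 3*val ≤ d - 3) → 3*v + z ≤ -5) ∧ ((¬(3*d ≥ v + 2 ∧ 3*val ≤ d - 3)) → 3*v + z ≤ -5)))
Before skip: ((3*d > 1 ∨ z ≥ -1) → (2*v < 6 ∧ d + 3*v + 3*z ≤ 1)) ∧ ((¬(3*d > 1 ∨ z ≥ -1)) → (((3*d ≥ v + 2 ∧ 3*val ≤ d - 3) → 3*v + z ≤ -5) ∧ ((¬(3*d ≥ v + 2 ∧ 3*val ≤ d - 3)) → 3*v + z ≤ -5)))
Answer: WP = ((3*d > 1 ∨ z ≥ -1) → (2*v < 6 ∧ d + 3*v + 3*z ≤ 1)) ∧ ((¬(3*d > 1 ∨ z ≥ -1)) → (((3*d ≥ v + 2 ∧ 3*val ≤ d - 3) → 3*v + z ≤ -5) ∧ ((¬(3*d ≥ v + 2 ∧ 3*val ≤ d - 3)) → 3*v + z ≤ -5)))


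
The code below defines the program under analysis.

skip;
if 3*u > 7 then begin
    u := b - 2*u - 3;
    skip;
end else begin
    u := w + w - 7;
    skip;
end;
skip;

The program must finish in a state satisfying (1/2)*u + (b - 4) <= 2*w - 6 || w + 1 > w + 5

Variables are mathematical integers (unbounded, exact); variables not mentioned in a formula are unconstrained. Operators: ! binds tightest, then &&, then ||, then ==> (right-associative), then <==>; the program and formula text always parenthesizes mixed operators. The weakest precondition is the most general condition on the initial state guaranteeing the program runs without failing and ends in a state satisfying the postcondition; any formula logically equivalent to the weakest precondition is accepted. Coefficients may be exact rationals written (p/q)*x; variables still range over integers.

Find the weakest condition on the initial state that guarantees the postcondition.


Working backward. After the program, the postcondition (1/2)*u + (b - 4) <= 2*w - 6 || w + 1 > w + 5 must hold; in canonical form it is b + (1/2)*u <= 2*w - 2.
Before skip: b + (1/2)*u <= 2*w - 2
Then branch requires (3/2)*b <= u + 2*w - 1/2; else branch requires b <= w + 3/2.
Before the if: (3*u > 7 ==> (3/2)*b <= u + 2*w - 1/2) && ((!(3*u > 7)) ==> b <= w + 3/2)
Before skip: (3*u > 7 ==> (3/2)*b <= u + 2*w - 1/2) && ((!(3*u > 7)) ==> b <= w + 3/2)
Answer: WP = (3*u > 7 ==> (3/2)*b <= u + 2*w - 1/2) && ((!(3*u > 7)) ==> b <= w + 3/2)


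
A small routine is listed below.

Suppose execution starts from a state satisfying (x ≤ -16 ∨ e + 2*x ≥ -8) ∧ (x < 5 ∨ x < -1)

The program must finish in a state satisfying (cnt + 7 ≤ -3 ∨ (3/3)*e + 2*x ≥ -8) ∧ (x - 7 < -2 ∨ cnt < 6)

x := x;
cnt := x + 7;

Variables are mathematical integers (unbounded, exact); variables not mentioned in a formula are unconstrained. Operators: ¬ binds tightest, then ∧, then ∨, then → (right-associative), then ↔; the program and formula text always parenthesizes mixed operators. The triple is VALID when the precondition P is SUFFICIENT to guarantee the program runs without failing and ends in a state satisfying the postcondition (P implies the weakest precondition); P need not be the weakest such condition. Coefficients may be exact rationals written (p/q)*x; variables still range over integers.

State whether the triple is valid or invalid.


Working backward. After the program, the postcondition (cnt + 7 ≤ -3 ∨ (3/3)*e + 2*x ≥ -8) ∧ (x - 7 < -2 ∨ cnt < 6) must hold; in canonical form it is (cnt ≤ -10 ∨ e + 2*x ≥ -8) ∧ (x < 5 ∨ cnt < 6).
Before cnt := x + 7: (x ≤ -17 ∨ e + 2*x ≥ -8) ∧ (x < 5 ∨ x < -1)
Before x := x: (x ≤ -17 ∨ e + 2*x ≥ -8) ∧ (x < 5 ∨ x < -1)
The weakest precondition is (x ≤ -17 ∨ e + 2*x ≥ -8) ∧ (x < 5 ∨ x < -1).
Check whether (x ≤ -16 ∨ e + 2*x ≥ -8) ∧ (x < 5 ∨ x < -1) implies it.
Countermodel: at the initial state e = 23, x = -16, the precondition holds but the weakest precondition fails.
Answer: invalid


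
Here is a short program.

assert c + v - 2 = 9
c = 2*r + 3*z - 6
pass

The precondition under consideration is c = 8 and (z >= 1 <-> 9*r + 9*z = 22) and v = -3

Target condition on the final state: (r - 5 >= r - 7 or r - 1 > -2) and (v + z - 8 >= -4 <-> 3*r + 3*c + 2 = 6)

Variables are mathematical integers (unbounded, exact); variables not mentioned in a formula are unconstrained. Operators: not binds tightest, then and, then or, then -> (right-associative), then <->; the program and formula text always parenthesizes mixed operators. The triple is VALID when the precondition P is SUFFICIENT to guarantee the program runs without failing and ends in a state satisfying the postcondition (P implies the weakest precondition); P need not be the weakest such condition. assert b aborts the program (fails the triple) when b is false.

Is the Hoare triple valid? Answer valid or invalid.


Working backward. After the program, the postcondition (r - 5 >= r - 7 or r - 1 > -2) and (v + z - 8 >= -4 <-> 3*r + 3*c + 2 = 6) must hold; in canonical form it is v + z >= 4 <-> 3*c + 3*r = 4.
Before skip: v + z >= 4 <-> 3*c + 3*r = 4
Before c := 2*r + 3*z - 6: v + z >= 4 <-> 9*r + 9*z = 22
Before assert c + v - 2 = 9: c + v = 11 and (v + z >= 4 <-> 9*r + 9*z = 22)
The weakest precondition is c + v = 11 and (v + z >= 4 <-> 9*r + 9*z = 22).
Check whether c = 8 and (z >= 1 <-> 9*r + 9*z = 22) and v = -3 implies it.
Countermodel: at the initial state c = 8, r = 0, v = -3, z = 0, the precondition holds but the weakest precondition fails.
Answer: invalid


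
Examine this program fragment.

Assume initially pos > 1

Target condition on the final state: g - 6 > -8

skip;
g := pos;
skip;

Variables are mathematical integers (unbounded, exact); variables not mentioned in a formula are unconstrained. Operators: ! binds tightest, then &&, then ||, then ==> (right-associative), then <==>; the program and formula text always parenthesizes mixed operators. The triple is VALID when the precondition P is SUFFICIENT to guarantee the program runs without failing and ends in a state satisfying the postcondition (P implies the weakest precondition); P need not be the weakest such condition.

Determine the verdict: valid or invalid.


Working backward. After the program, the postcondition g - 6 > -8 must hold; in canonical form it is g > -2.
Before skip: g > -2
Before g := pos: pos > -2
Before skip: pos > -2
The weakest precondition is pos > -2.
Check whether pos > 1 implies it.
Every state satisfying the precondition satisfies the weakest precondition: the implication holds.
Answer: valid


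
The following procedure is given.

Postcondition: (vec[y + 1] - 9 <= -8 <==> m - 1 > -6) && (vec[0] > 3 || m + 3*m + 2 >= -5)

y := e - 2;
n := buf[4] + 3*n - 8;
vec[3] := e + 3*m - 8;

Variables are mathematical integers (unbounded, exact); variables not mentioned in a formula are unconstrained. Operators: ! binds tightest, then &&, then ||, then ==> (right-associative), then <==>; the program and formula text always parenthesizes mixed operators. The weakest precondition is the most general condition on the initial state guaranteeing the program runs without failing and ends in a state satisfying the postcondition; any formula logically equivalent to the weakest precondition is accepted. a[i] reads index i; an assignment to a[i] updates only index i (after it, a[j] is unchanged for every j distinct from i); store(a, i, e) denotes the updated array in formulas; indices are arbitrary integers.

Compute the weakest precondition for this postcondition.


Working backward. After the program, the postcondition (vec[y + 1] - 9 <= -8 <==> m - 1 > -6) && (vec[0] > 3 || m + 3*m + 2 >= -5) must hold; in canonical form it is (vec[y + 1] <= 1 <==> m > -5) && (vec[0] > 3 || 4*m >= -7).
Before vec[3] := e + 3*m - 8: (store(vec, 3, e + 3*m - 8)[y + 1] <= 1 <==> m > -5) && (vec[0] > 3 || 4*m >= -7)
Before n := buf[4] + 3*n - 8: (store(vec, 3, e + 3*m - 8)[y + 1] <= 1 <==> m > -5) && (vec[0] > 3 || 4*m >= -7)
Before y := e - 2: (store(vec, 3, e + 3*m - 8)[e - 1] <= 1 <==> m > -5) && (vec[0] > 3 || 4*m >= -7)
Answer: WP = (store(vec, 3, e + 3*m - 8)[e - 1] <= 1 <==> m > -5) && (vec[0] > 3 || 4*m >= -7)


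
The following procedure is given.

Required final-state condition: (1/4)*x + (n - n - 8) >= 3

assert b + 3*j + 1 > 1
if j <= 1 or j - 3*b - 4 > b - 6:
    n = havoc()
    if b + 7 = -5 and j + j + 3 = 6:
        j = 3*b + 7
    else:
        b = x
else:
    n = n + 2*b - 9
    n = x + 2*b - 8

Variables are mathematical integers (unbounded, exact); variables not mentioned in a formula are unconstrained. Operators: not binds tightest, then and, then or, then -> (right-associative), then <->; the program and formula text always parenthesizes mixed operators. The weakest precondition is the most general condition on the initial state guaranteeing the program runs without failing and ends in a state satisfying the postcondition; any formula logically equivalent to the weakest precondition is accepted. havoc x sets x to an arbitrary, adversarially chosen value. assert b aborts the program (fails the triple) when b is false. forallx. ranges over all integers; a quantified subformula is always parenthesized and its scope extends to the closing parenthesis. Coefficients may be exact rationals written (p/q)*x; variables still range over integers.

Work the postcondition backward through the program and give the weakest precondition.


Working backward. After the program, the postcondition (1/4)*x + (n - n - 8) >= 3 must hold; in canonical form it is (1/4)*x >= 11.
Then branch requires ((b = -12 and 2*j = 3) -> (1/4)*x >= 11) and ((not (b = -12 and 2*j = 3)) -> (1/4)*x >= 11); else branch requires (1/4)*x >= 11.
Before the if: ((j <= 1 or j > 4*b - 2) -> (((b = -12 and 2*j = 3) -> (1/4)*x >= 11) and ((not (b = -12 and 2*j = 3)) -> (1/4)*x >= 11))) and ((not (j <= 1 or j > 4*b - 2)) -> (1/4)*x >= 11)
Before assert b + 3*j + 1 > 1: b + 3*j > 0 and ((j <= 1 or j > 4*b - 2) -> (((b = -12 and 2*j = 3) -> (1/4)*x >= 11) and ((not (b = -12 and 2*j = 3)) -> (1/4)*x >= 11))) and ((not (j <= 1 or j > 4*b - 2)) -> (1/4)*x >= 11)
Answer: WP = b + 3*j > 0 and ((j <= 1 or j > 4*b - 2) -> (((b = -12 and 2*j = 3) -> (1/4)*x >= 11) and ((not (b = -12 and 2*j = 3)) -> (1/4)*x >= 11))) and ((not (j <= 1 or j > 4*b - 2)) -> (1/4)*x >= 11)


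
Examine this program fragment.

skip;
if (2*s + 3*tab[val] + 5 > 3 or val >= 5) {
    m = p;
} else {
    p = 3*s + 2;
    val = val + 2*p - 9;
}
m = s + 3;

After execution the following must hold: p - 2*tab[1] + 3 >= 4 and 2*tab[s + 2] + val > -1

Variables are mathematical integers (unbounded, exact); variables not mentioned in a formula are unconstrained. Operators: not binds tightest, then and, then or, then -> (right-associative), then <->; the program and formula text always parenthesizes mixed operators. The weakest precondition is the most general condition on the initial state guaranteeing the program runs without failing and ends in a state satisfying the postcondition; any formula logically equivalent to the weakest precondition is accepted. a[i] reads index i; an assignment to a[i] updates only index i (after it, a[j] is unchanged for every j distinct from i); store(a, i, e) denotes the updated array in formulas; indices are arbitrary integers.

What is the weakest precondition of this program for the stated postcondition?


Working backward. After the program, the postcondition p - 2*tab[1] + 3 >= 4 and 2*tab[s + 2] + val > -1 must hold; in canonical form it is p >= 2*tab[1] + 1 and 2*tab[s + 2] + val > -1.
Before m := s + 3: p >= 2*tab[1] + 1 and 2*tab[s + 2] + val > -1
Then branch requires p >= 2*tab[1] + 1 and 2*tab[s + 2] + val > -1; else branch requires 3*s >= 2*tab[1] - 1 and 2*tab[s + 2] + 6*s + val > 4.
Before the if: ((3*tab[val] + 2*s > -2 or val >= 5) -> (p >= 2*tab[1] + 1 and 2*tab[s + 2] + val > -1)) and ((not (3*tab[val] + 2*s > -2 or val >= 5)) -> (3*s >= 2*tab[1] - 1 and 2*tab[s + 2] + 6*s + val > 4))
Before skip: ((3*tab[val] + 2*s > -2 or val >= 5) -> (p >= 2*tab[1] + 1 and 2*tab[s + 2] + val > -1)) and ((not (3*tab[val] + 2*s > -2 or val >= 5)) -> (3*s >= 2*tab[1] - 1 and 2*tab[s + 2] + 6*s + val > 4))
Answer: WP = ((3*tab[val] + 2*s > -2 or val >= 5) -> (p >= 2*tab[1] + 1 and 2*tab[s + 2] + val > -1)) and ((not (3*tab[val] + 2*s > -2 or val >= 5)) -> (3*s >= 2*tab[1] - 1 and 2*tab[s + 2] + 6*s + val > 4))


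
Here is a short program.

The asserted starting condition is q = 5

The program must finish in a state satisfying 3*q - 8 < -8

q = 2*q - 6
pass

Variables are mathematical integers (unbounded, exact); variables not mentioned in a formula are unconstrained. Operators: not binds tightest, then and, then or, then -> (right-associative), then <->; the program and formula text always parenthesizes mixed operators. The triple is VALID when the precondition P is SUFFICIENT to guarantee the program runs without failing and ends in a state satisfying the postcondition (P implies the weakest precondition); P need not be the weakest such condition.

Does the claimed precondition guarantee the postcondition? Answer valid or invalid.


Working backward. After the program, the postcondition 3*q - 8 < -8 must hold; in canonical form it is 3*q < 0.
Before skip: 3*q < 0
Before q := 2*q - 6: 6*q < 18
The weakest precondition is 6*q < 18.
Check whether q = 5 implies it.
Countermodel: at the initial state q = 5, the precondition holds but the weakest precondition fails.
Answer: invalid


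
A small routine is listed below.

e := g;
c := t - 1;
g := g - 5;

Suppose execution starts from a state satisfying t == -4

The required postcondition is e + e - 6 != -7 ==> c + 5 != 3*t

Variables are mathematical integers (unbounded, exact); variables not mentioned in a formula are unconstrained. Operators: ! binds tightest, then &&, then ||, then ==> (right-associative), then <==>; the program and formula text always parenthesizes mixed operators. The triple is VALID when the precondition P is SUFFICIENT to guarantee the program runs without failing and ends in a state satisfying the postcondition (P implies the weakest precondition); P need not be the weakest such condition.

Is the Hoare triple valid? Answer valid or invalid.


Working backward. After the program, the postcondition e + e - 6 != -7 ==> c + 5 != 3*t must hold; in canonical form it is 2*e != -1 ==> c != 3*t - 5.
Before g := g - 5: 2*e != -1 ==> c != 3*t - 5
Before c := t - 1: 2*e != -1 ==> 2*t != 4
Before e := g: 2*g != -1 ==> 2*t != 4
The weakest precondition is 2*g != -1 ==> 2*t != 4.
Check whether t == -4 implies it.
Every state satisfying the precondition satisfies the weakest precondition: the implication holds.
Answer: valid


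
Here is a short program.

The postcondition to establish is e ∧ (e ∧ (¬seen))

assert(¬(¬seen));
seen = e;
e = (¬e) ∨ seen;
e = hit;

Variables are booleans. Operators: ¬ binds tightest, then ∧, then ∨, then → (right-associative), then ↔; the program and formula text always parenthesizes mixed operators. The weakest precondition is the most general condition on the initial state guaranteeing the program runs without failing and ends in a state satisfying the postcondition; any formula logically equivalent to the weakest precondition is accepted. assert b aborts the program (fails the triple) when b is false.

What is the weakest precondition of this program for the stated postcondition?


Working backward. After the program, the postcondition e ∧ (e ∧ (¬seen)) must hold; in canonical form it is e ∧ (¬seen).
Before e := hit: hit ∧ (¬seen)
Before e := (¬e) ∨ seen: hit ∧ (¬seen)
Before seen := e: hit ∧ (¬e)
Before assert ¬(¬seen): seen ∧ hit ∧ (¬e)
Answer: WP = seen ∧ hit ∧ (¬e)


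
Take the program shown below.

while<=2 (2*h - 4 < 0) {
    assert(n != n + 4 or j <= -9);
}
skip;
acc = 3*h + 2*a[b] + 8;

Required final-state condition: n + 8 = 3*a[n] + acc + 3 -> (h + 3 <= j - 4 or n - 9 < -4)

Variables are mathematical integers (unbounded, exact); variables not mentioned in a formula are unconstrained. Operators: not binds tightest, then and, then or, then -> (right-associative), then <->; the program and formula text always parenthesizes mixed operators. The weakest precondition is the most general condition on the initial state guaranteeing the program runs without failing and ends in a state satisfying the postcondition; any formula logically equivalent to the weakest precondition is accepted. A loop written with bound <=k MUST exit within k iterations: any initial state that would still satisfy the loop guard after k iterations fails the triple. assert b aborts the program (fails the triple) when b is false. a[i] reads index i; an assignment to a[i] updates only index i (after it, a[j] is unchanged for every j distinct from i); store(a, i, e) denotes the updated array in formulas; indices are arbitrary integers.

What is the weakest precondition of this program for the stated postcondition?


Working backward. After the program, the postcondition n + 8 = 3*a[n] + acc + 3 -> (h + 3 <= j - 4 or n - 9 < -4) must hold; in canonical form it is n = 3*a[n] + acc - 5 -> (h <= j - 7 or n < 5).
Before acc := 3*h + 2*a[b] + 8: n = 2*a[b] + 3*a[n] + 3*h + 3 -> (h <= j - 7 or n < 5)
Before skip: n = 2*a[b] + 3*a[n] + 3*h + 3 -> (h <= j - 7 or n < 5)
Before the loop (bound <=2), unroll the exhaustion recursion (WP_0 = exit-now case; WP_j = one more guarded iteration, up to j = 2):
  WP_0: (not (2*h < 4)) and (n = 2*a[b] + 3*a[n] + 3*h + 3 -> (h <= j - 7 or n < 5))
  WP_1: (2*h < 4 -> ((not (2*h < 4)) and (n = 2*a[b] + 3*a[n] + 3*h + 3 -> (h <= j - 7 or n < 5)))) and ((not (2*h < 4)) -> (n = 2*a[b] + 3*a[n] + 3*h + 3 -> (h <= j - 7 or n < 5)))
  WP_2: (2*h < 4 -> ((2*h < 4 -> ((not (2*h < 4)) and (n = 2*a[b] + 3*a[n] + 3*h + 3 -> (h <= j - 7 or n < 5)))) and ((not (2*h < 4)) -> (n = 2*a[b] + 3*a[n] + 3*h + 3 -> (h <= j - 7 or n < 5))))) and ((not (2*h < 4)) -> (n = 2*a[b] + 3*a[n] + 3*h + 3 -> (h <= j - 7 or n < 5)))
So before the loop: (2*h < 4 -> ((2*h < 4 -> ((not (2*h < 4)) and (n = 2*a[b] + 3*a[n] + 3*h + 3 -> (h <= j - 7 or n < 5)))) and ((not (2*h < 4)) -> (n = 2*a[b] + 3*a[n] + 3*h + 3 -> (h <= j - 7 or n < 5))))) and ((not (2*h < 4)) -> (n = 2*a[b] + 3*a[n] + 3*h + 3 -> (h <= j - 7 or n < 5)))
Answer: WP = (2*h < 4 -> ((2*h < 4 -> ((not (2*h < 4)) and (n = 2*a[b] + 3*a[n] + 3*h + 3 -> (h <= j - 7 or n < 5)))) and ((not (2*h < 4)) -> (n = 2*a[b] + 3*a[n] + 3*h + 3 -> (h <= j - 7 or n < 5))))) and ((not (2*h < 4)) -> (n = 2*a[b] + 3*a[n] + 3*h + 3 -> (h <= j - 7 or n < 5)))


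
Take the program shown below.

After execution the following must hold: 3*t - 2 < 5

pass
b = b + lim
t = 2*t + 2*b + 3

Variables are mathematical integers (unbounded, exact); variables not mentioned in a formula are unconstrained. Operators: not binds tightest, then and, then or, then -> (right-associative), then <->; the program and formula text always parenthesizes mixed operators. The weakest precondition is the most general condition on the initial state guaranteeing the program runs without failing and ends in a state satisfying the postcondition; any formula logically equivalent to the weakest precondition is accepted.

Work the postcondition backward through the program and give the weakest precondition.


Working backward. After the program, the postcondition 3*t - 2 < 5 must hold; in canonical form it is 3*t < 7.
Before t := 2*t + 2*b + 3: 6*b + 6*t < -2
Before b := b + lim: 6*b + 6*lim + 6*t < -2
Before skip: 6*b + 6*lim + 6*t < -2
Answer: WP = 6*b + 6*lim + 6*t < -2


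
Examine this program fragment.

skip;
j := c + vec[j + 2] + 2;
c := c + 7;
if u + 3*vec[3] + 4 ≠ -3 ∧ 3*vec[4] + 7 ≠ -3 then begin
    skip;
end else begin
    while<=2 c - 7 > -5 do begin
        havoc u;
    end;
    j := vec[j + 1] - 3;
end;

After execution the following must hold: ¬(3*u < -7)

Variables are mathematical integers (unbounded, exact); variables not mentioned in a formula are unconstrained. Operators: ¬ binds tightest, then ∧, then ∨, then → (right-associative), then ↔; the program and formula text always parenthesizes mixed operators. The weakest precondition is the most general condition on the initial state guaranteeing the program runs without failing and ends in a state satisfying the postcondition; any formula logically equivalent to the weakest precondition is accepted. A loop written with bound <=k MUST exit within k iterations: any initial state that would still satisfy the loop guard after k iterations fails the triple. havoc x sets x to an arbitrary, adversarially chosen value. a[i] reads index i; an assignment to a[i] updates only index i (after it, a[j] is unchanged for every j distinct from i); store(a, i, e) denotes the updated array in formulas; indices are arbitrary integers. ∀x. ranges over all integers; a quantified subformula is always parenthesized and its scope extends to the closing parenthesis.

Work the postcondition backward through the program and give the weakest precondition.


Working backward. After the program, ¬(3*u < -7) must hold.
Then branch requires ¬(3*u < -7); else branch requires (c > 2 → (∀u_2. ((c > 2 → (∀u_1. ((¬(c > 2)) ∧ (¬(3*u_1 < -7))))) ∧ ((¬(c > 2)) → (¬(3*u_2 < -7)))))) ∧ ((¬(c > 2)) → (¬(3*u < -7))).
Before the if: ((3*vec[3] + u ≠ -7 ∧ 3*vec[4] ≠ -10) → (¬(3*u < -7))) ∧ ((¬(3*vec[3] + u ≠ -7 ∧ 3*vec[4] ≠ -10)) → ((c > 2 → (∀u_2. ((c > 2 → (∀u_1. ((¬(c > 2)) ∧ (¬(3*u_1 < -7))))) ∧ ((¬(c > 2)) → (¬(3*u_2 < -7)))))) ∧ ((¬(c > 2)) → (¬(3*u < -7)))))
Before c := c + 7: ((3*vec[3] + u ≠ -7 ∧ 3*vec[4] ≠ -10) → (¬(3*u < -7))) ∧ ((¬(3*vec[3] + u ≠ -7 ∧ 3*vec[4] ≠ -10)) → ((c > -5 → (∀u_2. ((c > -5 → (∀u_1. ((¬(c > -5)) ∧ (¬(3*u_1 < -7))))) ∧ ((¬(c > -5)) → (¬(3*u_2 < -7)))))) ∧ ((¬(c > -5)) → (¬(3*u < -7)))))
Before j := c + vec[j + 2] + 2: ((3*vec[3] + u ≠ -7 ∧ 3*vec[4] ≠ -10) → (¬(3*u < -7))) ∧ ((¬(3*vec[3] + u ≠ -7 ∧ 3*vec[4] ≠ -10)) → ((c > -5 → (∀u_2. ((c > -5 → (∀u_1. ((¬(c > -5)) ∧ (¬(3*u_1 < -7))))) ∧ ((¬(c > -5)) → (¬(3*u_2 < -7)))))) ∧ ((¬(c > -5)) → (¬(3*u < -7)))))
Before skip: ((3*vec[3] + u ≠ -7 ∧ 3*vec[4] ≠ -10) → (¬(3*u < -7))) ∧ ((¬(3*vec[3] + u ≠ -7 ∧ 3*vec[4] ≠ -10)) → ((c > -5 → (∀u_2. ((c > -5 → (∀u_1. ((¬(c > -5)) ∧ (¬(3*u_1 < -7))))) ∧ ((¬(c > -5)) → (¬(3*u_2 < -7)))))) ∧ ((¬(c > -5)) → (¬(3*u < -7)))))
Answer: WP = ((3*vec[3] + u ≠ -7 ∧ 3*vec[4] ≠ -10) → (¬(3*u < -7))) ∧ ((¬(3*vec[3] + u ≠ -7 ∧ 3*vec[4] ≠ -10)) → ((c > -5 → (∀u_2. ((c > -5 → (∀u_1. ((¬(c > -5)) ∧ (¬(3*u_1 < -7))))) ∧ ((¬(c > -5)) → (¬(3*u_2 < -7)))))) ∧ ((¬(c > -5)) → (¬(3*u < -7)))))


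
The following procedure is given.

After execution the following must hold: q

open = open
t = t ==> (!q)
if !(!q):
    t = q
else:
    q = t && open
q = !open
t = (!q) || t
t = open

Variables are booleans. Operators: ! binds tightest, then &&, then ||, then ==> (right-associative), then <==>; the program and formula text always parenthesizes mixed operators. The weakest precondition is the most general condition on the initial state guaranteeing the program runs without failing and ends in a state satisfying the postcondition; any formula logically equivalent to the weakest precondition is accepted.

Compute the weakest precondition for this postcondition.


Working backward. After the program, q must hold.
Before t := open: q
Before t := (!q) || t: q
Before q := !open: !open
Then branch requires !open; else branch requires !open.
Before the if: (q ==> (!open)) && ((!q) ==> (!open))
Before t := t ==> (!q): (q ==> (!open)) && ((!q) ==> (!open))
Before open := open: (q ==> (!open)) && ((!q) ==> (!open))
Answer: WP = (q ==> (!open)) && ((!q) ==> (!open))


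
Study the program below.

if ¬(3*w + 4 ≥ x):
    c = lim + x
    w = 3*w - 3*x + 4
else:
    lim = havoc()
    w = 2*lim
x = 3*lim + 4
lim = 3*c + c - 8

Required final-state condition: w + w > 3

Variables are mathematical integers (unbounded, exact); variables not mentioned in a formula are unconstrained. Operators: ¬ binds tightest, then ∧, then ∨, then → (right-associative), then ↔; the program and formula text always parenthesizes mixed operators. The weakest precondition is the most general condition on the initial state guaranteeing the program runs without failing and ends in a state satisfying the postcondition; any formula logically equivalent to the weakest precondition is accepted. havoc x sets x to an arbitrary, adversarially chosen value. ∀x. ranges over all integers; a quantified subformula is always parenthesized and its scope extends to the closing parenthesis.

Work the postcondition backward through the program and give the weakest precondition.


Working backward. After the program, the postcondition w + w > 3 must hold; in canonical form it is 2*w > 3.
Before lim := 3*c + c - 8: 2*w > 3
Before x := 3*lim + 4: 2*w > 3
Then branch requires 6*w > 6*x - 5; else branch requires ∀lim_1. 4*lim_1 > 3.
Before the if: ((¬(3*w ≥ x - 4)) → 6*w > 6*x - 5) ∧ (3*w ≥ x - 4 → (∀lim_1. 4*lim_1 > 3))
Answer: WP = ((¬(3*w ≥ x - 4)) → 6*w > 6*x - 5) ∧ (3*w ≥ x - 4 → (∀lim_1. 4*lim_1 > 3))
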